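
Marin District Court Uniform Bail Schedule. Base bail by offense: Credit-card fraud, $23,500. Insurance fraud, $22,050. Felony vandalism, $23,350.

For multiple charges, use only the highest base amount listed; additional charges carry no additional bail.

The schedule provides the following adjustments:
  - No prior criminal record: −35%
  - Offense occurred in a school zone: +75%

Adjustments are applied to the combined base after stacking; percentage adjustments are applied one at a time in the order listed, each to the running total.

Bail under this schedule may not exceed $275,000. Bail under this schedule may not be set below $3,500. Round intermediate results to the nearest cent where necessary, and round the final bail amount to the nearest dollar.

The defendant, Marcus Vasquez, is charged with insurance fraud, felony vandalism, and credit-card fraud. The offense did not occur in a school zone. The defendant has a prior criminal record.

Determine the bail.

Base amounts from the schedule: insurance fraud $22,050; felony vandalism $23,350; credit-card fraud $23,500.
Stacking rule: use the highest base only. Highest is credit-card fraud at $23,500. Combined base = $23,500.
No adjustment factors apply to this defendant.
$23,500 is within the $275,000 maximum.
$23,500 is at or above the $3,500 minimum.

$23,500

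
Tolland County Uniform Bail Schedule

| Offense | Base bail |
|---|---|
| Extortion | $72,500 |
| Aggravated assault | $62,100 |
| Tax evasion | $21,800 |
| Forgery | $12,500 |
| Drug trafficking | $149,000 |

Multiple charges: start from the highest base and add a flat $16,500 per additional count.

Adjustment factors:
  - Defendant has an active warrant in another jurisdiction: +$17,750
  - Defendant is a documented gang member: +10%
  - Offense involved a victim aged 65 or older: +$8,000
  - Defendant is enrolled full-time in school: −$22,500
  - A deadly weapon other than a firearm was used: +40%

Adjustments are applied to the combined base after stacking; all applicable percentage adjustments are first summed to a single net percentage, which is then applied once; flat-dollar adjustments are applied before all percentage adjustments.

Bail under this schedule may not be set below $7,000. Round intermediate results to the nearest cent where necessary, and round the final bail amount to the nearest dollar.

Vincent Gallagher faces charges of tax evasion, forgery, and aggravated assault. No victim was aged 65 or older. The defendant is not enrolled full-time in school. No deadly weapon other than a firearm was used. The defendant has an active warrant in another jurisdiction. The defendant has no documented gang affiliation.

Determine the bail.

Base amounts from the schedule: tax evasion $21,800; forgery $12,500; aggravated assault $62,100.
Stacking rule: highest base plus $16,500 per additional charge. Highest is aggravated assault at $62,100; 2 additional charges → +$33,000. Combined base = $95,100.
Defendant has an active warrant in another jurisdiction (+$17,750 flat): $95,100 + $17,750 = $112,850.
$112,850 is at or above the $7,000 minimum.

$112,850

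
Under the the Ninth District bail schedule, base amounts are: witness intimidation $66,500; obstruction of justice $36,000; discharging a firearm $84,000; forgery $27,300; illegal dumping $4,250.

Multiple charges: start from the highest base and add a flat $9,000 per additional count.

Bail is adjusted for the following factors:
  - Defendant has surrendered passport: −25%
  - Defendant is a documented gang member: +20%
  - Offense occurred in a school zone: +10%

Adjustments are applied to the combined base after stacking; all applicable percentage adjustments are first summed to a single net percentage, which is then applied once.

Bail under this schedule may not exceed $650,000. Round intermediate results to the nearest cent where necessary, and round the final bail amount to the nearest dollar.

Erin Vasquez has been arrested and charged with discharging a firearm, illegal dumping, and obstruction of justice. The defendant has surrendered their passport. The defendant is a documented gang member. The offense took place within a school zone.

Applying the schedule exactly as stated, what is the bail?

$107,100

Base amounts from the schedule: discharging a firearm $84,000; illegal dumping $4,250; obstruction of justice $36,000.
Stacking rule: highest base plus $9,000 per additional charge. Highest is discharging a firearm at $84,000; 2 additional charges → +$18,000. Combined base = $102,000.
Net percentage adjustment: −25% +20% +10% = +5%. $102,000 × 1.05 = $107,100.
$107,100 is within the $650,000 maximum.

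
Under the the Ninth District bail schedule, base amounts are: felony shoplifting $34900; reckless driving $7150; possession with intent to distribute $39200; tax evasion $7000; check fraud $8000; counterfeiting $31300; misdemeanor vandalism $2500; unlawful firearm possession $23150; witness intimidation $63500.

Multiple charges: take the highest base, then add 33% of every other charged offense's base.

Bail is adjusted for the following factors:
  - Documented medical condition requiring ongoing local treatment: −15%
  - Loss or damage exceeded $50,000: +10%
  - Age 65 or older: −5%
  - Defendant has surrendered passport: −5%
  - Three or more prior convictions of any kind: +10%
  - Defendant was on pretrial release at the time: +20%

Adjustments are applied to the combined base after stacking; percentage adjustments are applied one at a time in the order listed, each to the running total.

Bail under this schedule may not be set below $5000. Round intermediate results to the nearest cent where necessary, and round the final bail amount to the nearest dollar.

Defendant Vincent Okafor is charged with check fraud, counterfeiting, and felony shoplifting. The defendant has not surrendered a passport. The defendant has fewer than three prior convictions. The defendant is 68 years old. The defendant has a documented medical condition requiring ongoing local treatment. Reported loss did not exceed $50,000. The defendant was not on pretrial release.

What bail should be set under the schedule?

$38654

Base amounts from the schedule: check fraud $8000; counterfeiting $31300; felony shoplifting $34900.
Stacking rule: highest base plus 33% of each additional charge. Highest is felony shoplifting at $34900. Additional: $8000 × 33% = $2640; $31300 × 33% = $10329. Combined base = $34900 + $12969 = $47869.
Documented medical condition requiring ongoing local treatment (−15%): $47869 × 0.85 = $40688.65.
Age 65 or older (−5%): $40688.65 × 0.95 = $38654.22.
$38654.22 is at or above the $5000 minimum.
Rounded to the nearest dollar: $38654.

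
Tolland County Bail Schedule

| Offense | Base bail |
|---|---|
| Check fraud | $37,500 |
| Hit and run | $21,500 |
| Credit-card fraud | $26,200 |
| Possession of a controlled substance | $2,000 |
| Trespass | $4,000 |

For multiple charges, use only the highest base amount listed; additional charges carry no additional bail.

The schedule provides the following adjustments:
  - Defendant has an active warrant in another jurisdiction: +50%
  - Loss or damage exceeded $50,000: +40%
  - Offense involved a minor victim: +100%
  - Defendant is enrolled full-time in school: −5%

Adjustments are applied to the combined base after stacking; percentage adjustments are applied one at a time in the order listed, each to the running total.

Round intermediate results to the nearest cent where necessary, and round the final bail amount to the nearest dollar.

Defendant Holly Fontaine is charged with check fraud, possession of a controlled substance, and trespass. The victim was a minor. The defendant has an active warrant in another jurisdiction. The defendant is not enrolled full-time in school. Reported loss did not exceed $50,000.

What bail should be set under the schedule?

$112,500

Base amounts from the schedule: check fraud $37,500; possession of a controlled substance $2,000; trespass $4,000.
Stacking rule: use the highest base only. Highest is check fraud at $37,500. Combined base = $37,500.
Defendant has an active warrant in another jurisdiction (+50%): $37,500 × 1.5 = $56,250.
Offense involved a minor victim (+100%): $56,250 × 2 = $112,500.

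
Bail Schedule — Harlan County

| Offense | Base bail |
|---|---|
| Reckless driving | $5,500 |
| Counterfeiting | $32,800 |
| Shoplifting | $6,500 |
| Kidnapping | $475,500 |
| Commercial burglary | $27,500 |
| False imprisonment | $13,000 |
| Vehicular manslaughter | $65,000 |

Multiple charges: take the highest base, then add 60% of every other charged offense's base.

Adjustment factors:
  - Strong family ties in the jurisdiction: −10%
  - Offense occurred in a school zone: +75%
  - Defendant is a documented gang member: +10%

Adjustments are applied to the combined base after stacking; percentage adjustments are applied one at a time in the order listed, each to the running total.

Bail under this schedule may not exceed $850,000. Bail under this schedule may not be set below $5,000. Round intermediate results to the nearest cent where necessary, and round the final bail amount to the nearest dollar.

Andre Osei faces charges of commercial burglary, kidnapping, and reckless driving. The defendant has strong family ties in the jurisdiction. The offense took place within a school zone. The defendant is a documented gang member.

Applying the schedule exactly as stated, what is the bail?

$850,000

Base amounts from the schedule: commercial burglary $27,500; kidnapping $475,500; reckless driving $5,500.
Stacking rule: highest base plus 60% of each additional charge. Highest is kidnapping at $475,500. Additional: $27,500 × 60% = $16,500; $5,500 × 60% = $3,300. Combined base = $475,500 + $19,800 = $495,300.
Strong family ties in the jurisdiction (−10%): $495,300 × 0.9 = $445,770.
Offense occurred in a school zone (+75%): $445,770 × 1.75 = $780,097.50.
Defendant is a documented gang member (+10%): $780,097.50 × 1.1 = $858,107.25.
Result $858,107.25 exceeds the maximum of $850,000; bail is capped at $850,000.
$850,000 is at or above the $5,000 minimum.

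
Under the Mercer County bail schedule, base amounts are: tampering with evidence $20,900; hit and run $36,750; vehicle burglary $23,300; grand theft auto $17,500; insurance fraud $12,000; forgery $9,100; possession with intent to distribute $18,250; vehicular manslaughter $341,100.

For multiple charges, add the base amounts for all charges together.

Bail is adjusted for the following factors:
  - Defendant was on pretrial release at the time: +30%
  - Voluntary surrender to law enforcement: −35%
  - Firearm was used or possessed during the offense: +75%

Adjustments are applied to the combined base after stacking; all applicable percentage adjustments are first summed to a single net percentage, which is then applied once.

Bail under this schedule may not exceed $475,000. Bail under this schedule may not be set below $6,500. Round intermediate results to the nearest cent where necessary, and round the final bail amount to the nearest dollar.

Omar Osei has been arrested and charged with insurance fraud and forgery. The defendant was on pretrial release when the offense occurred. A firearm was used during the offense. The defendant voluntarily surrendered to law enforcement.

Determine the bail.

Base amounts from the schedule: insurance fraud $12,000; forgery $9,100.
Stacking rule: sum of all bases. $12,000 + $9,100 = $21,100.
Net percentage adjustment: +30% −35% +75% = +70%. $21,100 × 1.7 = $35,870.
$35,870 is within the $475,000 maximum.
$35,870 is at or above the $6,500 minimum.

$35,870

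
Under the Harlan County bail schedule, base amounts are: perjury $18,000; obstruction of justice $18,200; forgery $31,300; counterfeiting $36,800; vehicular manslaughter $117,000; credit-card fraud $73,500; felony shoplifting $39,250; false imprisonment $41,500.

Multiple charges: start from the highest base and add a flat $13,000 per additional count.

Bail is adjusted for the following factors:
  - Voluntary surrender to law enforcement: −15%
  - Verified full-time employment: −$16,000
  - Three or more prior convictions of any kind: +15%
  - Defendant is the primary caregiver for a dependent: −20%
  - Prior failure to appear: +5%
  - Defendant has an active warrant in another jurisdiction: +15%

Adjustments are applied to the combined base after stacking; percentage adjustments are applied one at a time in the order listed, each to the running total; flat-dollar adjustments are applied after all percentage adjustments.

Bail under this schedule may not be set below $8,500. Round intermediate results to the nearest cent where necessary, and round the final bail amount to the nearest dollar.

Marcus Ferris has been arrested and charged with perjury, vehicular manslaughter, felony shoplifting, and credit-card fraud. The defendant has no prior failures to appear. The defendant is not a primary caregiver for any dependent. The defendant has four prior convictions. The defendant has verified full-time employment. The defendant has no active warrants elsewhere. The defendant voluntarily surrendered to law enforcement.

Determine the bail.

Base amounts from the schedule: perjury $18,000; vehicular manslaughter $117,000; felony shoplifting $39,250; credit-card fraud $73,500.
Stacking rule: highest base plus $13,000 per additional charge. Highest is vehicular manslaughter at $117,000; 3 additional charges → +$39,000. Combined base = $156,000.
Voluntary surrender to law enforcement (−15%): $156,000 × 0.85 = $132,600.
Three or more prior convictions of any kind (+15%): $132,600 × 1.15 = $152,490.
Verified full-time employment (−$16,000 flat): $152,490 − $16,000 = $136,490.
$136,490 is at or above the $8,500 minimum.

$136,490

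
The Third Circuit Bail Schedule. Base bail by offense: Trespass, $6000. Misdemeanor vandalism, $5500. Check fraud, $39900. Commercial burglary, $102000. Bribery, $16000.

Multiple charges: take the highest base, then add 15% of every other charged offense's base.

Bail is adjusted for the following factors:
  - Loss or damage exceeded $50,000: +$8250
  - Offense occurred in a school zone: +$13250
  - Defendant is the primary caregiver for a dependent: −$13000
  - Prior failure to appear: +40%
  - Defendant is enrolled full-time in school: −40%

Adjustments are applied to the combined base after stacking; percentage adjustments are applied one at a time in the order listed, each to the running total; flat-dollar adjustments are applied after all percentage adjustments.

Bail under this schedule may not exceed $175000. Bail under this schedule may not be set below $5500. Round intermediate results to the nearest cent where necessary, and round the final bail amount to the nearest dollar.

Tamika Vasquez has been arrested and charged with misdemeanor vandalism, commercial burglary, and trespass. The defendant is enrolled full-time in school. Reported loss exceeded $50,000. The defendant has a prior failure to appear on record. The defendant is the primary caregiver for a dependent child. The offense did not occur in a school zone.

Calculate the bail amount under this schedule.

$82379

Base amounts from the schedule: misdemeanor vandalism $5500; commercial burglary $102000; trespass $6000.
Stacking rule: highest base plus 15% of each additional charge. Highest is commercial burglary at $102000. Additional: $5500 × 15% = $825; $6000 × 15% = $900. Combined base = $102000 + $1725 = $103725.
Prior failure to appear (+40%): $103725 × 1.4 = $145215.
Defendant is enrolled full-time in school (−40%): $145215 × 0.6 = $87129.
Loss or damage exceeded $50,000 (+$8250 flat): $87129 + $8250 = $95379.
Defendant is the primary caregiver for a dependent (−$13000 flat): $95379 − $13000 = $82379.
$82379 is within the $175000 maximum.
$82379 is at or above the $5500 minimum.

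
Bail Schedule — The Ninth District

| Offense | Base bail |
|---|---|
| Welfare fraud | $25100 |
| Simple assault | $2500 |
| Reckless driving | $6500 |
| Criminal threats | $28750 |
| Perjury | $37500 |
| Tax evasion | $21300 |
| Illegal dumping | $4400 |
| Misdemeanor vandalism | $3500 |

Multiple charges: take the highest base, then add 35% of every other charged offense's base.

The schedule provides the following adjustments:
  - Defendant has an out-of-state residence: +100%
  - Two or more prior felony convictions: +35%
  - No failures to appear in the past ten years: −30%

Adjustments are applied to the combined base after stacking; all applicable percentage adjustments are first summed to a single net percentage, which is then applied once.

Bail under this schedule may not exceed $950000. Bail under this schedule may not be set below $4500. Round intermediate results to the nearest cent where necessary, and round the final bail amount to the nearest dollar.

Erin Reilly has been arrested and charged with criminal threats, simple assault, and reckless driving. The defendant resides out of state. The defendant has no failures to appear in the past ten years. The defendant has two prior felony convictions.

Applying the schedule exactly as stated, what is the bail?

Base amounts from the schedule: criminal threats $28750; simple assault $2500; reckless driving $6500.
Stacking rule: highest base plus 35% of each additional charge. Highest is criminal threats at $28750. Additional: $2500 × 35% = $875; $6500 × 35% = $2275. Combined base = $28750 + $3150 = $31900.
Net percentage adjustment: +100% +35% −30% = +105%. $31900 × 2.05 = $65395.
$65395 is within the $950000 maximum.
$65395 is at or above the $4500 minimum.

$65395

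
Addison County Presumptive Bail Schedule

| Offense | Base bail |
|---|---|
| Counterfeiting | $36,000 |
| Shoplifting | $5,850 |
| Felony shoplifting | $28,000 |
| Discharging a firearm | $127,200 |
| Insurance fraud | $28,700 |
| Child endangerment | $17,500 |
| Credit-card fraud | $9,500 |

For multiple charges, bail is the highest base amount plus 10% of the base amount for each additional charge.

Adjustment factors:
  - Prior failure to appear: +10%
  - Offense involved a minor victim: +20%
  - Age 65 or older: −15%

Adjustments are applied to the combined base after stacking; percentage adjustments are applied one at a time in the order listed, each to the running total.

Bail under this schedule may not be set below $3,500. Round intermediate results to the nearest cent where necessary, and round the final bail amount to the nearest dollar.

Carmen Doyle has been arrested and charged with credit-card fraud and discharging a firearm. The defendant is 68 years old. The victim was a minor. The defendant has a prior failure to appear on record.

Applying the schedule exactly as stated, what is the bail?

Base amounts from the schedule: credit-card fraud $9,500; discharging a firearm $127,200.
Stacking rule: highest base plus 10% of each additional charge. Highest is discharging a firearm at $127,200. Additional: $9,500 × 10% = $950. Combined base = $127,200 + $950 = $128,150.
Prior failure to appear (+10%): $128,150 × 1.1 = $140,965.
Offense involved a minor victim (+20%): $140,965 × 1.2 = $169,158.
Age 65 or older (−15%): $169,158 × 0.85 = $143,784.30.
$143,784.30 is at or above the $3,500 minimum.
Rounded to the nearest dollar: $143,784.

$143,784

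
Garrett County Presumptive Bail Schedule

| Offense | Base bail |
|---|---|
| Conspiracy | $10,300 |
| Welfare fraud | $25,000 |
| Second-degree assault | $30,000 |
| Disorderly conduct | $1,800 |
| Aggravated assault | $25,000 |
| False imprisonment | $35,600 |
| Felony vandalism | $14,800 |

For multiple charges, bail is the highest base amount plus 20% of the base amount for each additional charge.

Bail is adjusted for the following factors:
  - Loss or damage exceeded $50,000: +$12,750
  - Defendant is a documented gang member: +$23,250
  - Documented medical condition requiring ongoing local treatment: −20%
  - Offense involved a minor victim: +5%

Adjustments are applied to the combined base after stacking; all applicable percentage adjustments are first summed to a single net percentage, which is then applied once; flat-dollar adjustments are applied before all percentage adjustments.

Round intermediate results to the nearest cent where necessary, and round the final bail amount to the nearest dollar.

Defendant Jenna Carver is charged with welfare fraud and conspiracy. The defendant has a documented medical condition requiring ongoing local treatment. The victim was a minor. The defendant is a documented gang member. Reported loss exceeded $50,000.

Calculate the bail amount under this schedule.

$53,601

Base amounts from the schedule: welfare fraud $25,000; conspiracy $10,300.
Stacking rule: highest base plus 20% of each additional charge. Highest is welfare fraud at $25,000. Additional: $10,300 × 20% = $2,060. Combined base = $25,000 + $2,060 = $27,060.
Loss or damage exceeded $50,000 (+$12,750 flat): $27,060 + $12,750 = $39,810.
Defendant is a documented gang member (+$23,250 flat): $39,810 + $23,250 = $63,060.
Net percentage adjustment: −20% +5% = −15%. $63,060 × 0.85 = $53,601.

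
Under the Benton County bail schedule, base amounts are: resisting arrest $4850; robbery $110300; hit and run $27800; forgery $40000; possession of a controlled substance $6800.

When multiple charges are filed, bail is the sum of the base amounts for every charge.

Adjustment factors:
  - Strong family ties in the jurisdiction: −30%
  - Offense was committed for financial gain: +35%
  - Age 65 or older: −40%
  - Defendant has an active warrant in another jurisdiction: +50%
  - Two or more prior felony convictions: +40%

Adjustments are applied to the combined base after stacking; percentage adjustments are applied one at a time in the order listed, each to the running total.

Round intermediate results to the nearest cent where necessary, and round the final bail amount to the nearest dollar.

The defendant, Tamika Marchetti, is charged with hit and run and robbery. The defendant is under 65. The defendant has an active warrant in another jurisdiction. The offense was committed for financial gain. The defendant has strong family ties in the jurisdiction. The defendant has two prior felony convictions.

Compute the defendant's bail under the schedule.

$274059

Base amounts from the schedule: hit and run $27800; robbery $110300.
Stacking rule: sum of all bases. $27800 + $110300 = $138100.
Strong family ties in the jurisdiction (−30%): $138100 × 0.7 = $96670.
Offense was committed for financial gain (+35%): $96670 × 1.35 = $130504.50.
Defendant has an active warrant in another jurisdiction (+50%): $130504.50 × 1.5 = $195756.75.
Two or more prior felony convictions (+40%): $195756.75 × 1.4 = $274059.45.
Rounded to the nearest dollar: $274059.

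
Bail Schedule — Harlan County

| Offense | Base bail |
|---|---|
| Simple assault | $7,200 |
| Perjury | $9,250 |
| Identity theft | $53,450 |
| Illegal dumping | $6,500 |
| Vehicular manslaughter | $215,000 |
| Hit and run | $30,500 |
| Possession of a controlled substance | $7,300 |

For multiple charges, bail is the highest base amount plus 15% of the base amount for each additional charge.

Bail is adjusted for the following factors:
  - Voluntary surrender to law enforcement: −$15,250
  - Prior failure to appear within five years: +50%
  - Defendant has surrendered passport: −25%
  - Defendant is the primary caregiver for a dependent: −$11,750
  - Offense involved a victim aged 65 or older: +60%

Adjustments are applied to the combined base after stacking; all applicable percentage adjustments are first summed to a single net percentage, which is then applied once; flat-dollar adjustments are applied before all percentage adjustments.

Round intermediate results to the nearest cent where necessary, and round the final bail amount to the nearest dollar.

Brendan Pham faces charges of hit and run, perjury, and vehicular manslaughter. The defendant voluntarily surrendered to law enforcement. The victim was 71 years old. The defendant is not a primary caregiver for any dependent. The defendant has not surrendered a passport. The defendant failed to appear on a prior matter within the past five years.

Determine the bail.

Base amounts from the schedule: hit and run $30,500; perjury $9,250; vehicular manslaughter $215,000.
Stacking rule: highest base plus 15% of each additional charge. Highest is vehicular manslaughter at $215,000. Additional: $30,500 × 15% = $4,575; $9,250 × 15% = $1,387.50. Combined base = $215,000 + $5,962.50 = $220,962.50.
Voluntary surrender to law enforcement (−$15,250 flat): $220,962.50 − $15,250 = $205,712.50.
Net percentage adjustment: +50% +60% = +110%. $205,712.50 × 2.1 = $431,996.25.
Rounded to the nearest dollar: $431,996.

$431,996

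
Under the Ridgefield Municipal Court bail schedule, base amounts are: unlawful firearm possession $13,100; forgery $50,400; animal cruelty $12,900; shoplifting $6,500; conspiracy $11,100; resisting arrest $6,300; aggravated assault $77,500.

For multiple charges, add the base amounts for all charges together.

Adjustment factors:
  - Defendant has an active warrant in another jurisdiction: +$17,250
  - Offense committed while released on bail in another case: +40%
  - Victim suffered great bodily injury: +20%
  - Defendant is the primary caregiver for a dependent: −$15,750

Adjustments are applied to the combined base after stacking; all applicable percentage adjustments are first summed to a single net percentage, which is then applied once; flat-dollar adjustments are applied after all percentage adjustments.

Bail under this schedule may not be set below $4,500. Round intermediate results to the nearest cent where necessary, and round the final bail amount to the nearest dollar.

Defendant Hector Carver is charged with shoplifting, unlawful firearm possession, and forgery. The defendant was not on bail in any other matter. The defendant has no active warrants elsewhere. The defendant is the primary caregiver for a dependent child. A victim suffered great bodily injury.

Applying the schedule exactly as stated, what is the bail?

$68,250

Base amounts from the schedule: shoplifting $6,500; unlawful firearm possession $13,100; forgery $50,400.
Stacking rule: sum of all bases. $6,500 + $13,100 + $50,400 = $70,000.
Victim suffered great bodily injury (+20%): $70,000 × 1.2 = $84,000.
Defendant is the primary caregiver for a dependent (−$15,750 flat): $84,000 − $15,750 = $68,250.
$68,250 is at or above the $4,500 minimum.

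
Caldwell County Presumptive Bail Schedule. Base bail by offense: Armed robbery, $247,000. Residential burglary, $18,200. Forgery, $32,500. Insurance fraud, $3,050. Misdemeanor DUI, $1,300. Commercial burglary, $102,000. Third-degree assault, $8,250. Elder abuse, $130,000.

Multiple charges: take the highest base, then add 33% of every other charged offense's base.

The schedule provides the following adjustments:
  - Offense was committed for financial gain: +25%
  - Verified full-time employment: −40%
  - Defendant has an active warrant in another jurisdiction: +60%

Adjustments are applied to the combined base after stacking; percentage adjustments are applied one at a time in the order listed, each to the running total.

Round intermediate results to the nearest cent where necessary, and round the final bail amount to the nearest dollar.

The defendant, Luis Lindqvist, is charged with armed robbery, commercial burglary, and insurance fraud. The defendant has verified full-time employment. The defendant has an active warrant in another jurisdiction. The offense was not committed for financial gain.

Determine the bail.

Base amounts from the schedule: armed robbery $247,000; commercial burglary $102,000; insurance fraud $3,050.
Stacking rule: highest base plus 33% of each additional charge. Highest is armed robbery at $247,000. Additional: $102,000 × 33% = $33,660; $3,050 × 33% = $1,006.50. Combined base = $247,000 + $34,666.50 = $281,666.50.
Verified full-time employment (−40%): $281,666.50 × 0.6 = $168,999.90.
Defendant has an active warrant in another jurisdiction (+60%): $168,999.90 × 1.6 = $270,399.84.
Rounded to the nearest dollar: $270,400.

$270,400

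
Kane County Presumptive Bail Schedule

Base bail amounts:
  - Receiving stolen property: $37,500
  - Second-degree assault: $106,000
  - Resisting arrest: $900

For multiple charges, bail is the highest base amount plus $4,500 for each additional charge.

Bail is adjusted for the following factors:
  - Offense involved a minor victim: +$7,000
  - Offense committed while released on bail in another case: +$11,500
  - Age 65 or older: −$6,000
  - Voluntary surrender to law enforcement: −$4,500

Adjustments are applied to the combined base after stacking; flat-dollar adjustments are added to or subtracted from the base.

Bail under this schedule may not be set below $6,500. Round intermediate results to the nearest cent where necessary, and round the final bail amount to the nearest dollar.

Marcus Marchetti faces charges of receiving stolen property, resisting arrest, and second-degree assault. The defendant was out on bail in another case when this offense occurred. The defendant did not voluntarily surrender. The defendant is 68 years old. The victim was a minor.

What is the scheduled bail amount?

Base amounts from the schedule: receiving stolen property $37,500; resisting arrest $900; second-degree assault $106,000.
Stacking rule: highest base plus $4,500 per additional charge. Highest is second-degree assault at $106,000; 2 additional charges → +$9,000. Combined base = $115,000.
Offense involved a minor victim (+$7,000 flat): $115,000 + $7,000 = $122,000.
Offense committed while released on bail in another case (+$11,500 flat): $122,000 + $11,500 = $133,500.
Age 65 or older (−$6,000 flat): $133,500 − $6,000 = $127,500.
$127,500 is at or above the $6,500 minimum.

$127,500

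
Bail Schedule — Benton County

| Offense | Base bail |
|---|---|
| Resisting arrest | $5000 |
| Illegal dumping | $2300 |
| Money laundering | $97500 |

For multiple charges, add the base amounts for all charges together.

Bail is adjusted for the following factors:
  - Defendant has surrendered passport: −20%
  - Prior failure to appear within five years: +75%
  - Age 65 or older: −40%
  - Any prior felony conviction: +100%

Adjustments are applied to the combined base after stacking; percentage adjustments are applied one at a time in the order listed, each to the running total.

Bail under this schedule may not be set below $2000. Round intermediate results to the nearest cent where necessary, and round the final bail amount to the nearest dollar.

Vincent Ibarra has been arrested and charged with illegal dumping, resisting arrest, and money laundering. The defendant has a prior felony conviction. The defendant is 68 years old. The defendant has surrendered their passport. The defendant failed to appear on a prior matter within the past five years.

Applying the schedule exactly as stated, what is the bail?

$176064

Base amounts from the schedule: illegal dumping $2300; resisting arrest $5000; money laundering $97500.
Stacking rule: sum of all bases. $2300 + $5000 + $97500 = $104800.
Defendant has surrendered passport (−20%): $104800 × 0.8 = $83840.
Prior failure to appear within five years (+75%): $83840 × 1.75 = $146720.
Age 65 or older (−40%): $146720 × 0.6 = $88032.
Any prior felony conviction (+100%): $88032 × 2 = $176064.
$176064 is at or above the $2000 minimum.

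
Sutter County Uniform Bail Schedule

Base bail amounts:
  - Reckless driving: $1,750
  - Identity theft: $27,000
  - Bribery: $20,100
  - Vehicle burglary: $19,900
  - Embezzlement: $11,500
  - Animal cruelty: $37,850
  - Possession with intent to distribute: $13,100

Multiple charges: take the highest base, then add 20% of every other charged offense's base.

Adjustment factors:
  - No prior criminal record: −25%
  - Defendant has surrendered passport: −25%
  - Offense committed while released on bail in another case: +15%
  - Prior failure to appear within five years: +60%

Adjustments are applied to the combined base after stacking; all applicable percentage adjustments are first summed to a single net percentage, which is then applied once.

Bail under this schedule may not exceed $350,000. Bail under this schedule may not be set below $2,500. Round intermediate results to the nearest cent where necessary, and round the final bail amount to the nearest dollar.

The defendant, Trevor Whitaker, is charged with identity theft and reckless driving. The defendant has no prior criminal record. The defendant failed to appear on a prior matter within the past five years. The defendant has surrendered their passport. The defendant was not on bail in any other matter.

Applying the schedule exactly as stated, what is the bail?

Base amounts from the schedule: identity theft $27,000; reckless driving $1,750.
Stacking rule: highest base plus 20% of each additional charge. Highest is identity theft at $27,000. Additional: $1,750 × 20% = $350. Combined base = $27,000 + $350 = $27,350.
Net percentage adjustment: −25% −25% +60% = +10%. $27,350 × 1.1 = $30,085.
$30,085 is within the $350,000 maximum.
$30,085 is at or above the $2,500 minimum.

$30,085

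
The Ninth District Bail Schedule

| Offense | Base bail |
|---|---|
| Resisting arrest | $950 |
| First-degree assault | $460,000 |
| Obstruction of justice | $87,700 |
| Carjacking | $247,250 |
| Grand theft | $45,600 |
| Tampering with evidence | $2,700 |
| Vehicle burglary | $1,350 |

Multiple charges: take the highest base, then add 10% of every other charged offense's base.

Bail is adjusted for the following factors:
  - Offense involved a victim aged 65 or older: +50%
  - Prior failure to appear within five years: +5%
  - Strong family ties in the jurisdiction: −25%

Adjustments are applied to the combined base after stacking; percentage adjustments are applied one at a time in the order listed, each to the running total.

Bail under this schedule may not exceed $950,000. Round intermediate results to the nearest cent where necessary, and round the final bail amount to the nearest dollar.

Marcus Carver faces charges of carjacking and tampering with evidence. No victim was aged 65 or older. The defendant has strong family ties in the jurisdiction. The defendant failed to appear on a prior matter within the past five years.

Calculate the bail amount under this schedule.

Base amounts from the schedule: carjacking $247,250; tampering with evidence $2,700.
Stacking rule: highest base plus 10% of each additional charge. Highest is carjacking at $247,250. Additional: $2,700 × 10% = $270. Combined base = $247,250 + $270 = $247,520.
Prior failure to appear within five years (+5%): $247,520 × 1.05 = $259,896.
Strong family ties in the jurisdiction (−25%): $259,896 × 0.75 = $194,922.
$194,922 is within the $950,000 maximum.

$194,922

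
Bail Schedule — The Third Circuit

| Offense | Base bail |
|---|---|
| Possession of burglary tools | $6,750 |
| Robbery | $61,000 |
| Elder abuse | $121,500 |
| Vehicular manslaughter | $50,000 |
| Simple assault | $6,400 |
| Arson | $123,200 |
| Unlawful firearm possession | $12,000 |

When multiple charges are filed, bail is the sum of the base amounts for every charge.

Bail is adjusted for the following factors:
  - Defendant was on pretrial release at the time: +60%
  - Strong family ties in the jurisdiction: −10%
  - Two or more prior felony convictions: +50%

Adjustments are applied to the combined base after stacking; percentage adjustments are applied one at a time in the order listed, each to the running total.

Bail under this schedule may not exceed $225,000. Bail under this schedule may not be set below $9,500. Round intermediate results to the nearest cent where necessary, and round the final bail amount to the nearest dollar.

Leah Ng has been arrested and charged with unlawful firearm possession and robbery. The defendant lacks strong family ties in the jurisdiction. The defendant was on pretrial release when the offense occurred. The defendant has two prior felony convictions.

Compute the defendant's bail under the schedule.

$175,200

Base amounts from the schedule: unlawful firearm possession $12,000; robbery $61,000.
Stacking rule: sum of all bases. $12,000 + $61,000 = $73,000.
Defendant was on pretrial release at the time (+60%): $73,000 × 1.6 = $116,800.
Two or more prior felony convictions (+50%): $116,800 × 1.5 = $175,200.
$175,200 is within the $225,000 maximum.
$175,200 is at or above the $9,500 minimum.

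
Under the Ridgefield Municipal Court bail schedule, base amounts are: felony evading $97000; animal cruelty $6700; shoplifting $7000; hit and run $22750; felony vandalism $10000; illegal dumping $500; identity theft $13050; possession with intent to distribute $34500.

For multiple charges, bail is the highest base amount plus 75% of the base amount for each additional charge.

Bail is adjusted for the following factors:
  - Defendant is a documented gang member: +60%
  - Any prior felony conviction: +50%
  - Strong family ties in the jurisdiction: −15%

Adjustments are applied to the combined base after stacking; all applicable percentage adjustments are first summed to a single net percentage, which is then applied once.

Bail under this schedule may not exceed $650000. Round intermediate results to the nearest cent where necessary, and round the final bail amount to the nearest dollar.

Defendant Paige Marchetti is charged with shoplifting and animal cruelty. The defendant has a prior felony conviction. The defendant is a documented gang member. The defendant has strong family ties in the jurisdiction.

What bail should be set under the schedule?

$23449

Base amounts from the schedule: shoplifting $7000; animal cruelty $6700.
Stacking rule: highest base plus 75% of each additional charge. Highest is shoplifting at $7000. Additional: $6700 × 75% = $5025. Combined base = $7000 + $5025 = $12025.
Net percentage adjustment: +60% +50% −15% = +95%. $12025 × 1.95 = $23448.75.
$23448.75 is within the $650000 maximum.
Rounded to the nearest dollar: $23449.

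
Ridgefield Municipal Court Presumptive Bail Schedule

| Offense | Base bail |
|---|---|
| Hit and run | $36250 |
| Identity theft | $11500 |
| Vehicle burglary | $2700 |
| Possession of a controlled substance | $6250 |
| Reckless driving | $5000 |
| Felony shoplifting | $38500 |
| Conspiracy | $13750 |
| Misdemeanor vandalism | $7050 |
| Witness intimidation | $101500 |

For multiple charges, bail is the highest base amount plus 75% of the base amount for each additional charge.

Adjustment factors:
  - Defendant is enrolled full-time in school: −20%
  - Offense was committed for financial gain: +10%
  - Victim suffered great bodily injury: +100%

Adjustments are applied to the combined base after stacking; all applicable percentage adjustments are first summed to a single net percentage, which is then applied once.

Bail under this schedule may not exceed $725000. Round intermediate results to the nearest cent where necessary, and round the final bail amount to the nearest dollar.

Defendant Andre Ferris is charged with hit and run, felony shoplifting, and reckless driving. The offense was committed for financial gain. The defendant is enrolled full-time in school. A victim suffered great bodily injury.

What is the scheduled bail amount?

$131931

Base amounts from the schedule: hit and run $36250; felony shoplifting $38500; reckless driving $5000.
Stacking rule: highest base plus 75% of each additional charge. Highest is felony shoplifting at $38500. Additional: $36250 × 75% = $27187.50; $5000 × 75% = $3750. Combined base = $38500 + $30937.50 = $69437.50.
Net percentage adjustment: −20% +10% +100% = +90%. $69437.50 × 1.9 = $131931.25.
$131931.25 is within the $725000 maximum.
Rounded to the nearest dollar: $131931.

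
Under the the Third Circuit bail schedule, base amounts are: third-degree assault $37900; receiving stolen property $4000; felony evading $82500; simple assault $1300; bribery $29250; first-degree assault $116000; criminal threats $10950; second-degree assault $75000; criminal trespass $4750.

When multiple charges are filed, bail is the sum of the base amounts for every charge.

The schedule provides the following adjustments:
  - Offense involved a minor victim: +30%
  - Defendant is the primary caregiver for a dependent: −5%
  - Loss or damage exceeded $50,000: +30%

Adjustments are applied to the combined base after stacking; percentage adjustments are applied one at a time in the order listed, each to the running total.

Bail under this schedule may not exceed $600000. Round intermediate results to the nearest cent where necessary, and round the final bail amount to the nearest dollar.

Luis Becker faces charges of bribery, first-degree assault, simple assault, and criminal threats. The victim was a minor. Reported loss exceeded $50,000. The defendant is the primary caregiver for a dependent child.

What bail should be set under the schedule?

Base amounts from the schedule: bribery $29250; first-degree assault $116000; simple assault $1300; criminal threats $10950.
Stacking rule: sum of all bases. $29250 + $116000 + $1300 + $10950 = $157500.
Offense involved a minor victim (+30%): $157500 × 1.3 = $204750.
Defendant is the primary caregiver for a dependent (−5%): $204750 × 0.95 = $194512.50.
Loss or damage exceeded $50,000 (+30%): $194512.50 × 1.3 = $252866.25.
$252866.25 is within the $600000 maximum.
Rounded to the nearest dollar: $252866.

$252866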